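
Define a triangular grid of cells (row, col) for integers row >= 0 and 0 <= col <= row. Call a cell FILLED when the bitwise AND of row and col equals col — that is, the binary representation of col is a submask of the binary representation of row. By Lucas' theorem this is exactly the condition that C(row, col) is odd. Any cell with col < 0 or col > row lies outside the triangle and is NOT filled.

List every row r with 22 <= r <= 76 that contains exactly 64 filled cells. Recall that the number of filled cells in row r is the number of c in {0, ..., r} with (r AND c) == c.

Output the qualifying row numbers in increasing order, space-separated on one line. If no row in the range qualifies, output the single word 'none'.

Row r has 2^popcount(r) filled cells, so we need popcount(r) = log2(64) = 6.
Scan r = 22..76 and keep those with exactly 6 one-bits:
r=22=10110 popcount=3 -> skip
r=23=10111 popcount=4 -> skip
r=24=11000 popcount=2 -> skip
r=25=11001 popcount=3 -> skip
r=26=11010 popcount=3 -> skip
r=27=11011 popcount=4 -> skip
r=28=11100 popcount=3 -> skip
r=29=11101 popcount=4 -> skip
r=30=11110 popcount=4 -> skip
r=31=11111 popcount=5 -> skip
r=32=100000 popcount=1 -> skip
r=33=100001 popcount=2 -> skip
r=34=100010 popcount=2 -> skip
r=35=100011 popcount=3 -> skip
r=36=100100 popcount=2 -> skip
r=37=100101 popcount=3 -> skip
r=38=100110 popcount=3 -> skip
r=39=100111 popcount=4 -> skip
r=40=101000 popcount=2 -> skip
r=41=101001 popcount=3 -> skip
r=42=101010 popcount=3 -> skip
r=43=101011 popcount=4 -> skip
r=44=101100 popcount=3 -> skip
r=45=101101 popcount=4 -> skip
r=46=101110 popcount=4 -> skip
r=47=101111 popcount=5 -> skip
r=48=110000 popcount=2 -> skip
r=49=110001 popcount=3 -> skip
r=50=110010 popcount=3 -> skip
r=51=110011 popcount=4 -> skip
r=52=110100 popcount=3 -> skip
r=53=110101 popcount=4 -> skip
r=54=110110 popcount=4 -> skip
r=55=110111 popcount=5 -> skip
r=56=111000 popcount=3 -> skip
r=57=111001 popcount=4 -> skip
r=58=111010 popcount=4 -> skip
r=59=111011 popcount=5 -> skip
r=60=111100 popcount=4 -> skip
r=61=111101 popcount=5 -> skip
r=62=111110 popcount=5 -> skip
r=63=111111 popcount=6 -> KEEP
r=64=1000000 popcount=1 -> skip
r=65=1000001 popcount=2 -> skip
r=66=1000010 popcount=2 -> skip
r=67=1000011 popcount=3 -> skip
r=68=1000100 popcount=2 -> skip
r=69=1000101 popcount=3 -> skip
r=70=1000110 popcount=3 -> skip
r=71=1000111 popcount=4 -> skip
r=72=1001000 popcount=2 -> skip
r=73=1001001 popcount=3 -> skip
r=74=1001010 popcount=3 -> skip
r=75=1001011 popcount=4 -> skip
r=76=1001100 popcount=3 -> skip
Kept rows: 63

Answer: 63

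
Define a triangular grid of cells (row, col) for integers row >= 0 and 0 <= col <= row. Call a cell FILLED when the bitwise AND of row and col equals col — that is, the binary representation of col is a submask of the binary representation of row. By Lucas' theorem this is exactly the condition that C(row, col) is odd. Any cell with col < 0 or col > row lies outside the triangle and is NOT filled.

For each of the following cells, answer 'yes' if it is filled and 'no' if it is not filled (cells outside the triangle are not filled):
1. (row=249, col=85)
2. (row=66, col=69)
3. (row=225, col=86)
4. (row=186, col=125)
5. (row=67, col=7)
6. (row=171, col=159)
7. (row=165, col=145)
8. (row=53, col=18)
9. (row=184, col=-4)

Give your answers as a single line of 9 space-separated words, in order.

(249,85): row=0b11111001, col=0b1010101, row AND col = 0b1010001 = 81; 81 != 85 -> empty
(66,69): col outside [0, 66] -> not filled
(225,86): row=0b11100001, col=0b1010110, row AND col = 0b1000000 = 64; 64 != 86 -> empty
(186,125): row=0b10111010, col=0b1111101, row AND col = 0b111000 = 56; 56 != 125 -> empty
(67,7): row=0b1000011, col=0b111, row AND col = 0b11 = 3; 3 != 7 -> empty
(171,159): row=0b10101011, col=0b10011111, row AND col = 0b10001011 = 139; 139 != 159 -> empty
(165,145): row=0b10100101, col=0b10010001, row AND col = 0b10000001 = 129; 129 != 145 -> empty
(53,18): row=0b110101, col=0b10010, row AND col = 0b10000 = 16; 16 != 18 -> empty
(184,-4): col outside [0, 184] -> not filled

Answer: no no no no no no no no no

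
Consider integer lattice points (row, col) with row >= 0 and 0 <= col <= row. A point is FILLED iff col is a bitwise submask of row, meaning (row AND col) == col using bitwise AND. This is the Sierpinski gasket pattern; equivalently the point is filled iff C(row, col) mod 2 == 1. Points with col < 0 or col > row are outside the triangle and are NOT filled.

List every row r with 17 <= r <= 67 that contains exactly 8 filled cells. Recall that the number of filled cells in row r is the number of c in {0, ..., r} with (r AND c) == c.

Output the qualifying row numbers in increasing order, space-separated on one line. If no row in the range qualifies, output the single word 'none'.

Row r has 2^popcount(r) filled cells, so we need popcount(r) = log2(8) = 3.
Scan r = 17..67 and keep those with exactly 3 one-bits:
r=17=10001 popcount=2 -> skip
r=18=10010 popcount=2 -> skip
r=19=10011 popcount=3 -> KEEP
r=20=10100 popcount=2 -> skip
r=21=10101 popcount=3 -> KEEP
r=22=10110 popcount=3 -> KEEP
r=23=10111 popcount=4 -> skip
r=24=11000 popcount=2 -> skip
r=25=11001 popcount=3 -> KEEP
r=26=11010 popcount=3 -> KEEP
r=27=11011 popcount=4 -> skip
r=28=11100 popcount=3 -> KEEP
r=29=11101 popcount=4 -> skip
r=30=11110 popcount=4 -> skip
r=31=11111 popcount=5 -> skip
r=32=100000 popcount=1 -> skip
r=33=100001 popcount=2 -> skip
r=34=100010 popcount=2 -> skip
r=35=100011 popcount=3 -> KEEP
r=36=100100 popcount=2 -> skip
r=37=100101 popcount=3 -> KEEP
r=38=100110 popcount=3 -> KEEP
r=39=100111 popcount=4 -> skip
r=40=101000 popcount=2 -> skip
r=41=101001 popcount=3 -> KEEP
r=42=101010 popcount=3 -> KEEP
r=43=101011 popcount=4 -> skip
r=44=101100 popcount=3 -> KEEP
r=45=101101 popcount=4 -> skip
r=46=101110 popcount=4 -> skip
r=47=101111 popcount=5 -> skip
r=48=110000 popcount=2 -> skip
r=49=110001 popcount=3 -> KEEP
r=50=110010 popcount=3 -> KEEP
r=51=110011 popcount=4 -> skip
r=52=110100 popcount=3 -> KEEP
r=53=110101 popcount=4 -> skip
r=54=110110 popcount=4 -> skip
r=55=110111 popcount=5 -> skip
r=56=111000 popcount=3 -> KEEP
r=57=111001 popcount=4 -> skip
r=58=111010 popcount=4 -> skip
r=59=111011 popcount=5 -> skip
r=60=111100 popcount=4 -> skip
r=61=111101 popcount=5 -> skip
r=62=111110 popcount=5 -> skip
r=63=111111 popcount=6 -> skip
r=64=1000000 popcount=1 -> skip
r=65=1000001 popcount=2 -> skip
r=66=1000010 popcount=2 -> skip
r=67=1000011 popcount=3 -> KEEP
Kept rows: 19 21 22 25 26 28 35 37 38 41 42 44 49 50 52 56 67

Answer: 19 21 22 25 26 28 35 37 38 41 42 44 49 50 52 56 67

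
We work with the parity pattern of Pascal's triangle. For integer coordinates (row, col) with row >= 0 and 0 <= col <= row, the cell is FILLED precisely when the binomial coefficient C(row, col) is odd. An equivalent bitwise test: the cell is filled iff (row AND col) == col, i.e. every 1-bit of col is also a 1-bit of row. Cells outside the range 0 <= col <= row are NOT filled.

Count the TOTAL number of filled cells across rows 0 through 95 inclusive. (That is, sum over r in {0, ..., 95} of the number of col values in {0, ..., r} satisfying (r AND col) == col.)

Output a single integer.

r0=0 pc0: +1 =1
r1=1 pc1: +2 =3
r2=10 pc1: +2 =5
r3=11 pc2: +4 =9
r4=100 pc1: +2 =11
r5=101 pc2: +4 =15
r6=110 pc2: +4 =19
r7=111 pc3: +8 =27
r8=1000 pc1: +2 =29
r9=1001 pc2: +4 =33
r10=1010 pc2: +4 =37
r11=1011 pc3: +8 =45
r12=1100 pc2: +4 =49
r13=1101 pc3: +8 =57
r14=1110 pc3: +8 =65
r15=1111 pc4: +16 =81
r16=10000 pc1: +2 =83
r17=10001 pc2: +4 =87
r18=10010 pc2: +4 =91
r19=10011 pc3: +8 =99
r20=10100 pc2: +4 =103
r21=10101 pc3: +8 =111
r22=10110 pc3: +8 =119
r23=10111 pc4: +16 =135
r24=11000 pc2: +4 =139
r25=11001 pc3: +8 =147
r26=11010 pc3: +8 =155
r27=11011 pc4: +16 =171
r28=11100 pc3: +8 =179
r29=11101 pc4: +16 =195
r30=11110 pc4: +16 =211
r31=11111 pc5: +32 =243
r32=100000 pc1: +2 =245
r33=100001 pc2: +4 =249
r34=100010 pc2: +4 =253
r35=100011 pc3: +8 =261
r36=100100 pc2: +4 =265
r37=100101 pc3: +8 =273
r38=100110 pc3: +8 =281
r39=100111 pc4: +16 =297
r40=101000 pc2: +4 =301
r41=101001 pc3: +8 =309
r42=101010 pc3: +8 =317
r43=101011 pc4: +16 =333
r44=101100 pc3: +8 =341
r45=101101 pc4: +16 =357
r46=101110 pc4: +16 =373
r47=101111 pc5: +32 =405
r48=110000 pc2: +4 =409
r49=110001 pc3: +8 =417
r50=110010 pc3: +8 =425
r51=110011 pc4: +16 =441
r52=110100 pc3: +8 =449
r53=110101 pc4: +16 =465
r54=110110 pc4: +16 =481
r55=110111 pc5: +32 =513
r56=111000 pc3: +8 =521
r57=111001 pc4: +16 =537
r58=111010 pc4: +16 =553
r59=111011 pc5: +32 =585
r60=111100 pc4: +16 =601
r61=111101 pc5: +32 =633
r62=111110 pc5: +32 =665
r63=111111 pc6: +64 =729
r64=1000000 pc1: +2 =731
r65=1000001 pc2: +4 =735
r66=1000010 pc2: +4 =739
r67=1000011 pc3: +8 =747
r68=1000100 pc2: +4 =751
r69=1000101 pc3: +8 =759
r70=1000110 pc3: +8 =767
r71=1000111 pc4: +16 =783
r72=1001000 pc2: +4 =787
r73=1001001 pc3: +8 =795
r74=1001010 pc3: +8 =803
r75=1001011 pc4: +16 =819
r76=1001100 pc3: +8 =827
r77=1001101 pc4: +16 =843
r78=1001110 pc4: +16 =859
r79=1001111 pc5: +32 =891
r80=1010000 pc2: +4 =895
r81=1010001 pc3: +8 =903
r82=1010010 pc3: +8 =911
r83=1010011 pc4: +16 =927
r84=1010100 pc3: +8 =935
r85=1010101 pc4: +16 =951
r86=1010110 pc4: +16 =967
r87=1010111 pc5: +32 =999
r88=1011000 pc3: +8 =1007
r89=1011001 pc4: +16 =1023
r90=1011010 pc4: +16 =1039
r91=1011011 pc5: +32 =1071
r92=1011100 pc4: +16 =1087
r93=1011101 pc5: +32 =1119
r94=1011110 pc5: +32 =1151
r95=1011111 pc6: +64 =1215

Answer: 1215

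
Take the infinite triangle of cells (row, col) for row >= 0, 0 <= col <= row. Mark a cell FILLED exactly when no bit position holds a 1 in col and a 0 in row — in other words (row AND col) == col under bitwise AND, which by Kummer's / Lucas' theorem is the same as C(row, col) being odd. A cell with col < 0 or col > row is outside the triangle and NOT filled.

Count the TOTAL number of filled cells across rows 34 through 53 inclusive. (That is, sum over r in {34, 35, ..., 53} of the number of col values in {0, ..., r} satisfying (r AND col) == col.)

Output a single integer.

r34=100010 pc2: +4 =4
r35=100011 pc3: +8 =12
r36=100100 pc2: +4 =16
r37=100101 pc3: +8 =24
r38=100110 pc3: +8 =32
r39=100111 pc4: +16 =48
r40=101000 pc2: +4 =52
r41=101001 pc3: +8 =60
r42=101010 pc3: +8 =68
r43=101011 pc4: +16 =84
r44=101100 pc3: +8 =92
r45=101101 pc4: +16 =108
r46=101110 pc4: +16 =124
r47=101111 pc5: +32 =156
r48=110000 pc2: +4 =160
r49=110001 pc3: +8 =168
r50=110010 pc3: +8 =176
r51=110011 pc4: +16 =192
r52=110100 pc3: +8 =200
r53=110101 pc4: +16 =216

Answer: 216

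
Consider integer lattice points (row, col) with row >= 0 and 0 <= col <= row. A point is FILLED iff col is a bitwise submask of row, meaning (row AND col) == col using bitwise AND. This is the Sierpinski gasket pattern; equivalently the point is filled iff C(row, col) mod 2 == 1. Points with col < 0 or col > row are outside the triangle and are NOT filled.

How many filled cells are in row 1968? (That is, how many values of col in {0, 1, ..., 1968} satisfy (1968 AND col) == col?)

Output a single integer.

Answer: 64

Derivation:
1968 in binary = 11110110000
popcount(1968) = number of 1-bits in 11110110000 = 6
A col c satisfies (1968 AND c) == c iff every set bit of c is also set in 1968; each of the 6 set bits of 1968 can independently be on or off in c.
count = 2^6 = 64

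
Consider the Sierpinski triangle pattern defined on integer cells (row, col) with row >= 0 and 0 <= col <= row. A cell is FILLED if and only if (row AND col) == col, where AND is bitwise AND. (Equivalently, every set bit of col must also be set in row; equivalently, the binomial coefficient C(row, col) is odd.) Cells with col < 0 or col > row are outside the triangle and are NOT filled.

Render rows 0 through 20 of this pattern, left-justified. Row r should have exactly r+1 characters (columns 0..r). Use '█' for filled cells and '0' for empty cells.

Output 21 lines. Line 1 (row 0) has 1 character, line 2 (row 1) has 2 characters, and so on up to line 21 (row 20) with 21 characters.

Answer: █
██
█0█
████
█000█
██00██
█0█0█0█
████████
█0000000█
██000000██
█0█00000█0█
████0000████
█000█000█000█
██00██00██00██
█0█0█0█0█0█0█0█
████████████████
█000000000000000█
██00000000000000██
█0█0000000000000█0█
████000000000000████
█000█00000000000█000█

Derivation:
r0=0: █
r1=1: ██
r2=10: █0█
r3=11: ████
r4=100: █000█
r5=101: ██00██
r6=110: █0█0█0█
r7=111: ████████
r8=1000: █0000000█
r9=1001: ██000000██
r10=1010: █0█00000█0█
r11=1011: ████0000████
r12=1100: █000█000█000█
r13=1101: ██00██00██00██
r14=1110: █0█0█0█0█0█0█0█
r15=1111: ████████████████
r16=10000: █000000000000000█
r17=10001: ██00000000000000██
r18=10010: █0█0000000000000█0█
r19=10011: ████000000000000████
r20=10100: █000█00000000000█000█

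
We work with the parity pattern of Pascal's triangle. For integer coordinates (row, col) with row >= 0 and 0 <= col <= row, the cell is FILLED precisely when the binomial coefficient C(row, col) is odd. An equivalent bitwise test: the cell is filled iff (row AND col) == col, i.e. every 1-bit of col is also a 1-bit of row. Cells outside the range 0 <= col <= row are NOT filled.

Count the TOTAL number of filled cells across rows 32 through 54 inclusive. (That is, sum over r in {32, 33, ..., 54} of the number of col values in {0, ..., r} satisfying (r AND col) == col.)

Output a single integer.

r32=100000 pc1: +2 =2
r33=100001 pc2: +4 =6
r34=100010 pc2: +4 =10
r35=100011 pc3: +8 =18
r36=100100 pc2: +4 =22
r37=100101 pc3: +8 =30
r38=100110 pc3: +8 =38
r39=100111 pc4: +16 =54
r40=101000 pc2: +4 =58
r41=101001 pc3: +8 =66
r42=101010 pc3: +8 =74
r43=101011 pc4: +16 =90
r44=101100 pc3: +8 =98
r45=101101 pc4: +16 =114
r46=101110 pc4: +16 =130
r47=101111 pc5: +32 =162
r48=110000 pc2: +4 =166
r49=110001 pc3: +8 =174
r50=110010 pc3: +8 =182
r51=110011 pc4: +16 =198
r52=110100 pc3: +8 =206
r53=110101 pc4: +16 =222
r54=110110 pc4: +16 =238

Answer: 238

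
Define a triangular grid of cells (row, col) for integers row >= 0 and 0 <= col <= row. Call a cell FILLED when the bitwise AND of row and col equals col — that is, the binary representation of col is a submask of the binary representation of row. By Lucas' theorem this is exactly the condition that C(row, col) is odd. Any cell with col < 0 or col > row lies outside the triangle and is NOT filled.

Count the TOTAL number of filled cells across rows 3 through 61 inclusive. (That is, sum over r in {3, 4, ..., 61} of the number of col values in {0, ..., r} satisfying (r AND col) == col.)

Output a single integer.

Answer: 628

Derivation:
r3=11 pc2: +4 =4
r4=100 pc1: +2 =6
r5=101 pc2: +4 =10
r6=110 pc2: +4 =14
r7=111 pc3: +8 =22
r8=1000 pc1: +2 =24
r9=1001 pc2: +4 =28
r10=1010 pc2: +4 =32
r11=1011 pc3: +8 =40
r12=1100 pc2: +4 =44
r13=1101 pc3: +8 =52
r14=1110 pc3: +8 =60
r15=1111 pc4: +16 =76
r16=10000 pc1: +2 =78
r17=10001 pc2: +4 =82
r18=10010 pc2: +4 =86
r19=10011 pc3: +8 =94
r20=10100 pc2: +4 =98
r21=10101 pc3: +8 =106
r22=10110 pc3: +8 =114
r23=10111 pc4: +16 =130
r24=11000 pc2: +4 =134
r25=11001 pc3: +8 =142
r26=11010 pc3: +8 =150
r27=11011 pc4: +16 =166
r28=11100 pc3: +8 =174
r29=11101 pc4: +16 =190
r30=11110 pc4: +16 =206
r31=11111 pc5: +32 =238
r32=100000 pc1: +2 =240
r33=100001 pc2: +4 =244
r34=100010 pc2: +4 =248
r35=100011 pc3: +8 =256
r36=100100 pc2: +4 =260
r37=100101 pc3: +8 =268
r38=100110 pc3: +8 =276
r39=100111 pc4: +16 =292
r40=101000 pc2: +4 =296
r41=101001 pc3: +8 =304
r42=101010 pc3: +8 =312
r43=101011 pc4: +16 =328
r44=101100 pc3: +8 =336
r45=101101 pc4: +16 =352
r46=101110 pc4: +16 =368
r47=101111 pc5: +32 =400
r48=110000 pc2: +4 =404
r49=110001 pc3: +8 =412
r50=110010 pc3: +8 =420
r51=110011 pc4: +16 =436
r52=110100 pc3: +8 =444
r53=110101 pc4: +16 =460
r54=110110 pc4: +16 =476
r55=110111 pc5: +32 =508
r56=111000 pc3: +8 =516
r57=111001 pc4: +16 =532
r58=111010 pc4: +16 =548
r59=111011 pc5: +32 =580
r60=111100 pc4: +16 =596
r61=111101 pc5: +32 =628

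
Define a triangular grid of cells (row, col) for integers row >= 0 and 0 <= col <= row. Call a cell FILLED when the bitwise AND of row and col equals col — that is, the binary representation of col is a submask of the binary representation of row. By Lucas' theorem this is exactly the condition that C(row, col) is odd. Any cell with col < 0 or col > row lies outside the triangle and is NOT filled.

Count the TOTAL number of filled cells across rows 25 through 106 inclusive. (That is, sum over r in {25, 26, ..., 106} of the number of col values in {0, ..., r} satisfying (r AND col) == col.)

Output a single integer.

Answer: 1224

Derivation:
r25=11001 pc3: +8 =8
r26=11010 pc3: +8 =16
r27=11011 pc4: +16 =32
r28=11100 pc3: +8 =40
r29=11101 pc4: +16 =56
r30=11110 pc4: +16 =72
r31=11111 pc5: +32 =104
r32=100000 pc1: +2 =106
r33=100001 pc2: +4 =110
r34=100010 pc2: +4 =114
r35=100011 pc3: +8 =122
r36=100100 pc2: +4 =126
r37=100101 pc3: +8 =134
r38=100110 pc3: +8 =142
r39=100111 pc4: +16 =158
r40=101000 pc2: +4 =162
r41=101001 pc3: +8 =170
r42=101010 pc3: +8 =178
r43=101011 pc4: +16 =194
r44=101100 pc3: +8 =202
r45=101101 pc4: +16 =218
r46=101110 pc4: +16 =234
r47=101111 pc5: +32 =266
r48=110000 pc2: +4 =270
r49=110001 pc3: +8 =278
r50=110010 pc3: +8 =286
r51=110011 pc4: +16 =302
r52=110100 pc3: +8 =310
r53=110101 pc4: +16 =326
r54=110110 pc4: +16 =342
r55=110111 pc5: +32 =374
r56=111000 pc3: +8 =382
r57=111001 pc4: +16 =398
r58=111010 pc4: +16 =414
r59=111011 pc5: +32 =446
r60=111100 pc4: +16 =462
r61=111101 pc5: +32 =494
r62=111110 pc5: +32 =526
r63=111111 pc6: +64 =590
r64=1000000 pc1: +2 =592
r65=1000001 pc2: +4 =596
r66=1000010 pc2: +4 =600
r67=1000011 pc3: +8 =608
r68=1000100 pc2: +4 =612
r69=1000101 pc3: +8 =620
r70=1000110 pc3: +8 =628
r71=1000111 pc4: +16 =644
r72=1001000 pc2: +4 =648
r73=1001001 pc3: +8 =656
r74=1001010 pc3: +8 =664
r75=1001011 pc4: +16 =680
r76=1001100 pc3: +8 =688
r77=1001101 pc4: +16 =704
r78=1001110 pc4: +16 =720
r79=1001111 pc5: +32 =752
r80=1010000 pc2: +4 =756
r81=1010001 pc3: +8 =764
r82=1010010 pc3: +8 =772
r83=1010011 pc4: +16 =788
r84=1010100 pc3: +8 =796
r85=1010101 pc4: +16 =812
r86=1010110 pc4: +16 =828
r87=1010111 pc5: +32 =860
r88=1011000 pc3: +8 =868
r89=1011001 pc4: +16 =884
r90=1011010 pc4: +16 =900
r91=1011011 pc5: +32 =932
r92=1011100 pc4: +16 =948
r93=1011101 pc5: +32 =980
r94=1011110 pc5: +32 =1012
r95=1011111 pc6: +64 =1076
r96=1100000 pc2: +4 =1080
r97=1100001 pc3: +8 =1088
r98=1100010 pc3: +8 =1096
r99=1100011 pc4: +16 =1112
r100=1100100 pc3: +8 =1120
r101=1100101 pc4: +16 =1136
r102=1100110 pc4: +16 =1152
r103=1100111 pc5: +32 =1184
r104=1101000 pc3: +8 =1192
r105=1101001 pc4: +16 =1208
r106=1101010 pc4: +16 =1224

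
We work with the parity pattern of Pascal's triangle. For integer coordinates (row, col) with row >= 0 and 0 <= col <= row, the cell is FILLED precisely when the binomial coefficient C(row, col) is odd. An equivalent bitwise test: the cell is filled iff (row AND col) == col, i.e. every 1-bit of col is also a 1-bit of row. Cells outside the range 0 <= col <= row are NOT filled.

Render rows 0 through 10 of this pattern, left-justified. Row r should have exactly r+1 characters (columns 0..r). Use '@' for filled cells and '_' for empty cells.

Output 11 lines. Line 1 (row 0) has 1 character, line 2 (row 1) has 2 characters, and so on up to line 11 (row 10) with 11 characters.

r0=0: @
r1=1: @@
r2=10: @_@
r3=11: @@@@
r4=100: @___@
r5=101: @@__@@
r6=110: @_@_@_@
r7=111: @@@@@@@@
r8=1000: @_______@
r9=1001: @@______@@
r10=1010: @_@_____@_@

Answer: @
@@
@_@
@@@@
@___@
@@__@@
@_@_@_@
@@@@@@@@
@_______@
@@______@@
@_@_____@_@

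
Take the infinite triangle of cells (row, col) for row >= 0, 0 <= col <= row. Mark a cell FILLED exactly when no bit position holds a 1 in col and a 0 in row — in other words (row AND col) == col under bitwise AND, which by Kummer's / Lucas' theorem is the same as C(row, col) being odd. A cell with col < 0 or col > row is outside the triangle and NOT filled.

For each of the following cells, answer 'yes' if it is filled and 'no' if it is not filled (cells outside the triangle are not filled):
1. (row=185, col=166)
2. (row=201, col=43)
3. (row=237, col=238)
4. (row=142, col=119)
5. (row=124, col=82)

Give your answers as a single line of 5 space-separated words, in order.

Answer: no no no no no

Derivation:
(185,166): row=0b10111001, col=0b10100110, row AND col = 0b10100000 = 160; 160 != 166 -> empty
(201,43): row=0b11001001, col=0b101011, row AND col = 0b1001 = 9; 9 != 43 -> empty
(237,238): col outside [0, 237] -> not filled
(142,119): row=0b10001110, col=0b1110111, row AND col = 0b110 = 6; 6 != 119 -> empty
(124,82): row=0b1111100, col=0b1010010, row AND col = 0b1010000 = 80; 80 != 82 -> empty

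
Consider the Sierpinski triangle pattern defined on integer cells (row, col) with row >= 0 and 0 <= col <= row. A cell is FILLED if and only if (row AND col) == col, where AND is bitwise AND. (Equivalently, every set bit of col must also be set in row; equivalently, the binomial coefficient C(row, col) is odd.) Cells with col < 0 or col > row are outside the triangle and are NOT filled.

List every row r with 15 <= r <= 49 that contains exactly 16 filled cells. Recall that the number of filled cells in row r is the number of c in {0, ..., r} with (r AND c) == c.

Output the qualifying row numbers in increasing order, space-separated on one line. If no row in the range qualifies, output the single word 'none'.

Row r has 2^popcount(r) filled cells, so we need popcount(r) = log2(16) = 4.
Scan r = 15..49 and keep those with exactly 4 one-bits:
r=15=1111 popcount=4 -> KEEP
r=16=10000 popcount=1 -> skip
r=17=10001 popcount=2 -> skip
r=18=10010 popcount=2 -> skip
r=19=10011 popcount=3 -> skip
r=20=10100 popcount=2 -> skip
r=21=10101 popcount=3 -> skip
r=22=10110 popcount=3 -> skip
r=23=10111 popcount=4 -> KEEP
r=24=11000 popcount=2 -> skip
r=25=11001 popcount=3 -> skip
r=26=11010 popcount=3 -> skip
r=27=11011 popcount=4 -> KEEP
r=28=11100 popcount=3 -> skip
r=29=11101 popcount=4 -> KEEP
r=30=11110 popcount=4 -> KEEP
r=31=11111 popcount=5 -> skip
r=32=100000 popcount=1 -> skip
r=33=100001 popcount=2 -> skip
r=34=100010 popcount=2 -> skip
r=35=100011 popcount=3 -> skip
r=36=100100 popcount=2 -> skip
r=37=100101 popcount=3 -> skip
r=38=100110 popcount=3 -> skip
r=39=100111 popcount=4 -> KEEP
r=40=101000 popcount=2 -> skip
r=41=101001 popcount=3 -> skip
r=42=101010 popcount=3 -> skip
r=43=101011 popcount=4 -> KEEP
r=44=101100 popcount=3 -> skip
r=45=101101 popcount=4 -> KEEP
r=46=101110 popcount=4 -> KEEP
r=47=101111 popcount=5 -> skip
r=48=110000 popcount=2 -> skip
r=49=110001 popcount=3 -> skip
Kept rows: 15 23 27 29 30 39 43 45 46

Answer: 15 23 27 29 30 39 43 45 46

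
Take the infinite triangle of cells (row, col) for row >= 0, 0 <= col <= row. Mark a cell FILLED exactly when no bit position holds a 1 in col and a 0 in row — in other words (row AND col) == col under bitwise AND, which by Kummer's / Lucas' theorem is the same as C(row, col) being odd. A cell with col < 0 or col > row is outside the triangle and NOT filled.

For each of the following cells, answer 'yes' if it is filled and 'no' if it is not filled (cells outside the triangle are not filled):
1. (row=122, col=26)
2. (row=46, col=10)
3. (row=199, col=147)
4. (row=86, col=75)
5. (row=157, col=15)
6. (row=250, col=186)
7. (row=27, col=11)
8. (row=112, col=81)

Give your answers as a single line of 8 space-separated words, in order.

(122,26): row=0b1111010, col=0b11010, row AND col = 0b11010 = 26; 26 == 26 -> filled
(46,10): row=0b101110, col=0b1010, row AND col = 0b1010 = 10; 10 == 10 -> filled
(199,147): row=0b11000111, col=0b10010011, row AND col = 0b10000011 = 131; 131 != 147 -> empty
(86,75): row=0b1010110, col=0b1001011, row AND col = 0b1000010 = 66; 66 != 75 -> empty
(157,15): row=0b10011101, col=0b1111, row AND col = 0b1101 = 13; 13 != 15 -> empty
(250,186): row=0b11111010, col=0b10111010, row AND col = 0b10111010 = 186; 186 == 186 -> filled
(27,11): row=0b11011, col=0b1011, row AND col = 0b1011 = 11; 11 == 11 -> filled
(112,81): row=0b1110000, col=0b1010001, row AND col = 0b1010000 = 80; 80 != 81 -> empty

Answer: yes yes no no no yes yes no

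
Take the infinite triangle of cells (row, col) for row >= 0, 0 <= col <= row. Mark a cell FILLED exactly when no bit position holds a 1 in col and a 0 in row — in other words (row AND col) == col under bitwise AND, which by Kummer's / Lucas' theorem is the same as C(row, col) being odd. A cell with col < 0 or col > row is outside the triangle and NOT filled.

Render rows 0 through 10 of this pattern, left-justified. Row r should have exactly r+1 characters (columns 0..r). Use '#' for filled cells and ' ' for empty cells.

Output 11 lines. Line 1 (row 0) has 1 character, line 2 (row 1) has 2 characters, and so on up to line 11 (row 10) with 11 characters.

Answer: #
##
# #
####
#   #
##  ##
# # # #
########
#       #
##      ##
# #     # #

Derivation:
r0=0: #
r1=1: ##
r2=10: # #
r3=11: ####
r4=100: #   #
r5=101: ##  ##
r6=110: # # # #
r7=111: ########
r8=1000: #       #
r9=1001: ##      ##
r10=1010: # #     # #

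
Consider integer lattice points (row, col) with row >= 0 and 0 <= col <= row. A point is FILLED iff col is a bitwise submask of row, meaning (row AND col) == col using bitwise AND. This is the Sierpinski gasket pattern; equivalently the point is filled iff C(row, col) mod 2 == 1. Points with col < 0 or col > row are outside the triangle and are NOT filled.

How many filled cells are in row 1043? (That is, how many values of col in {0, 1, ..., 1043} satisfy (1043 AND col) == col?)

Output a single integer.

1043 in binary = 10000010011
popcount(1043) = number of 1-bits in 10000010011 = 4
A col c satisfies (1043 AND c) == c iff every set bit of c is also set in 1043; each of the 4 set bits of 1043 can independently be on or off in c.
count = 2^4 = 16

Answer: 16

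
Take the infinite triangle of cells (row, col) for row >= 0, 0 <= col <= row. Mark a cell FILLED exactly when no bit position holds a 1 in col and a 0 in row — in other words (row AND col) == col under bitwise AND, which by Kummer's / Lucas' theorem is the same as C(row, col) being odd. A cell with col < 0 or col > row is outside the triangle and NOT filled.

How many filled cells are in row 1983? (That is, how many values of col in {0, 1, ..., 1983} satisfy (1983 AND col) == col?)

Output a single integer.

1983 in binary = 11110111111
popcount(1983) = number of 1-bits in 11110111111 = 10
A col c satisfies (1983 AND c) == c iff every set bit of c is also set in 1983; each of the 10 set bits of 1983 can independently be on or off in c.
count = 2^10 = 1024

Answer: 1024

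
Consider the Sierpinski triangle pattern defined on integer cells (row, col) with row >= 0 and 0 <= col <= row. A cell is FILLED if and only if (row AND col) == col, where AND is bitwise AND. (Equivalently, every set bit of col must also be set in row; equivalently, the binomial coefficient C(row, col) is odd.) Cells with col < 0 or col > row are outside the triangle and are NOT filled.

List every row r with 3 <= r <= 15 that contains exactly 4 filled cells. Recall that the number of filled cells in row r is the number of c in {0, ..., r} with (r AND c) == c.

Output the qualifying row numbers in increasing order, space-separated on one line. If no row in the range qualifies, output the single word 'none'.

Row r has 2^popcount(r) filled cells, so we need popcount(r) = log2(4) = 2.
Scan r = 3..15 and keep those with exactly 2 one-bits:
r=3=11 popcount=2 -> KEEP
r=4=100 popcount=1 -> skip
r=5=101 popcount=2 -> KEEP
r=6=110 popcount=2 -> KEEP
r=7=111 popcount=3 -> skip
r=8=1000 popcount=1 -> skip
r=9=1001 popcount=2 -> KEEP
r=10=1010 popcount=2 -> KEEP
r=11=1011 popcount=3 -> skip
r=12=1100 popcount=2 -> KEEP
r=13=1101 popcount=3 -> skip
r=14=1110 popcount=3 -> skip
r=15=1111 popcount=4 -> skip
Kept rows: 3 5 6 9 10 12

Answer: 3 5 6 9 10 12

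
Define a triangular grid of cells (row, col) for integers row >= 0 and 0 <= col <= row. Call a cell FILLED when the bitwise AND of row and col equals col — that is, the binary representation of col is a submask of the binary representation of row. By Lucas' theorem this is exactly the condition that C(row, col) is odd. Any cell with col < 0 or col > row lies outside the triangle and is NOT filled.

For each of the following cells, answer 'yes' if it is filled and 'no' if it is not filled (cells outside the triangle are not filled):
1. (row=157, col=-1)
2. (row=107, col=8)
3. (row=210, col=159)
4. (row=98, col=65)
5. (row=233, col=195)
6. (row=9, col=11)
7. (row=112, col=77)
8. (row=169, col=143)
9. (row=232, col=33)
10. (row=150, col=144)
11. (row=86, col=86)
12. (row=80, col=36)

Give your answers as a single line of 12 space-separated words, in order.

(157,-1): col outside [0, 157] -> not filled
(107,8): row=0b1101011, col=0b1000, row AND col = 0b1000 = 8; 8 == 8 -> filled
(210,159): row=0b11010010, col=0b10011111, row AND col = 0b10010010 = 146; 146 != 159 -> empty
(98,65): row=0b1100010, col=0b1000001, row AND col = 0b1000000 = 64; 64 != 65 -> empty
(233,195): row=0b11101001, col=0b11000011, row AND col = 0b11000001 = 193; 193 != 195 -> empty
(9,11): col outside [0, 9] -> not filled
(112,77): row=0b1110000, col=0b1001101, row AND col = 0b1000000 = 64; 64 != 77 -> empty
(169,143): row=0b10101001, col=0b10001111, row AND col = 0b10001001 = 137; 137 != 143 -> empty
(232,33): row=0b11101000, col=0b100001, row AND col = 0b100000 = 32; 32 != 33 -> empty
(150,144): row=0b10010110, col=0b10010000, row AND col = 0b10010000 = 144; 144 == 144 -> filled
(86,86): row=0b1010110, col=0b1010110, row AND col = 0b1010110 = 86; 86 == 86 -> filled
(80,36): row=0b1010000, col=0b100100, row AND col = 0b0 = 0; 0 != 36 -> empty

Answer: no yes no no no no no no no yes yes no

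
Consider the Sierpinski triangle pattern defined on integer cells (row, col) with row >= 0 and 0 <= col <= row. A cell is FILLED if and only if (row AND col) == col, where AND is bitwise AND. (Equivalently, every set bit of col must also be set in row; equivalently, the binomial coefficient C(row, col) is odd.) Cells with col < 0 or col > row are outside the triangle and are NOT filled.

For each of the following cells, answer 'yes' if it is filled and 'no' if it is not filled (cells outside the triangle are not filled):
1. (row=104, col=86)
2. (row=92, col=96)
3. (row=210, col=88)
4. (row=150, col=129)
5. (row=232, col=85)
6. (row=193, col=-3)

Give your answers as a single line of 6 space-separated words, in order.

(104,86): row=0b1101000, col=0b1010110, row AND col = 0b1000000 = 64; 64 != 86 -> empty
(92,96): col outside [0, 92] -> not filled
(210,88): row=0b11010010, col=0b1011000, row AND col = 0b1010000 = 80; 80 != 88 -> empty
(150,129): row=0b10010110, col=0b10000001, row AND col = 0b10000000 = 128; 128 != 129 -> empty
(232,85): row=0b11101000, col=0b1010101, row AND col = 0b1000000 = 64; 64 != 85 -> empty
(193,-3): col outside [0, 193] -> not filled

Answer: no no no no no no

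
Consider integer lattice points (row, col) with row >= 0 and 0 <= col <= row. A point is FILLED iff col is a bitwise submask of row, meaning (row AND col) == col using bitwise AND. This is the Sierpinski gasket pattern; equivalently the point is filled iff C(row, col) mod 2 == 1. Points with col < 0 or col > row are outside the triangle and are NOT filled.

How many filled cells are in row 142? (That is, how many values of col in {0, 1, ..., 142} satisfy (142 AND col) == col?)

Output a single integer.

Answer: 16

Derivation:
142 in binary = 10001110
popcount(142) = number of 1-bits in 10001110 = 4
A col c satisfies (142 AND c) == c iff every set bit of c is also set in 142; each of the 4 set bits of 142 can independently be on or off in c.
count = 2^4 = 16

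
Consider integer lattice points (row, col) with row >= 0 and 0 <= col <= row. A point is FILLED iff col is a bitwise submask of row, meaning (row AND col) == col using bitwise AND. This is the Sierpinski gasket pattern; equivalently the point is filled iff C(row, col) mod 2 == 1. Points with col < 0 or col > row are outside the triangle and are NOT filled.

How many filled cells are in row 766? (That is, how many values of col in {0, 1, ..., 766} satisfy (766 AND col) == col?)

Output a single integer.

Answer: 256

Derivation:
766 in binary = 1011111110
popcount(766) = number of 1-bits in 1011111110 = 8
A col c satisfies (766 AND c) == c iff every set bit of c is also set in 766; each of the 8 set bits of 766 can independently be on or off in c.
count = 2^8 = 256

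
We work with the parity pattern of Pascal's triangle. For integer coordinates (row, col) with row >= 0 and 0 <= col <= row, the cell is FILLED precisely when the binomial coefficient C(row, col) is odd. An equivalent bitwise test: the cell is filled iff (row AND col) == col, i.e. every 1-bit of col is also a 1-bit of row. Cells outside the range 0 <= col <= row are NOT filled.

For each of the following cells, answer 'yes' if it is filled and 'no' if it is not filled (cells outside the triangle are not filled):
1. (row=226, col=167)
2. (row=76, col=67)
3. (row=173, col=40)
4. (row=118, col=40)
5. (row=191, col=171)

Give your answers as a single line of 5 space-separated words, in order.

Answer: no no yes no yes

Derivation:
(226,167): row=0b11100010, col=0b10100111, row AND col = 0b10100010 = 162; 162 != 167 -> empty
(76,67): row=0b1001100, col=0b1000011, row AND col = 0b1000000 = 64; 64 != 67 -> empty
(173,40): row=0b10101101, col=0b101000, row AND col = 0b101000 = 40; 40 == 40 -> filled
(118,40): row=0b1110110, col=0b101000, row AND col = 0b100000 = 32; 32 != 40 -> empty
(191,171): row=0b10111111, col=0b10101011, row AND col = 0b10101011 = 171; 171 == 171 -> filled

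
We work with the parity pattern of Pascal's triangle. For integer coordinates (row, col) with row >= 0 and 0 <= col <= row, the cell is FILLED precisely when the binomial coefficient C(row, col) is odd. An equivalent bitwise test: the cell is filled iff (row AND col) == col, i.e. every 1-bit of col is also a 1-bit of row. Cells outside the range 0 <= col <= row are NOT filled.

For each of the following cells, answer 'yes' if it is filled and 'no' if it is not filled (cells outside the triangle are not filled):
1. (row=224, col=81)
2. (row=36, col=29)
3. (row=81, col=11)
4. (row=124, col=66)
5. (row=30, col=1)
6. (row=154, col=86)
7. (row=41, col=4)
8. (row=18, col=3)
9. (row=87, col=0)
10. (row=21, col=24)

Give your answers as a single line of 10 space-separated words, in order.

(224,81): row=0b11100000, col=0b1010001, row AND col = 0b1000000 = 64; 64 != 81 -> empty
(36,29): row=0b100100, col=0b11101, row AND col = 0b100 = 4; 4 != 29 -> empty
(81,11): row=0b1010001, col=0b1011, row AND col = 0b1 = 1; 1 != 11 -> empty
(124,66): row=0b1111100, col=0b1000010, row AND col = 0b1000000 = 64; 64 != 66 -> empty
(30,1): row=0b11110, col=0b1, row AND col = 0b0 = 0; 0 != 1 -> empty
(154,86): row=0b10011010, col=0b1010110, row AND col = 0b10010 = 18; 18 != 86 -> empty
(41,4): row=0b101001, col=0b100, row AND col = 0b0 = 0; 0 != 4 -> empty
(18,3): row=0b10010, col=0b11, row AND col = 0b10 = 2; 2 != 3 -> empty
(87,0): row=0b1010111, col=0b0, row AND col = 0b0 = 0; 0 == 0 -> filled
(21,24): col outside [0, 21] -> not filled

Answer: no no no no no no no no yes no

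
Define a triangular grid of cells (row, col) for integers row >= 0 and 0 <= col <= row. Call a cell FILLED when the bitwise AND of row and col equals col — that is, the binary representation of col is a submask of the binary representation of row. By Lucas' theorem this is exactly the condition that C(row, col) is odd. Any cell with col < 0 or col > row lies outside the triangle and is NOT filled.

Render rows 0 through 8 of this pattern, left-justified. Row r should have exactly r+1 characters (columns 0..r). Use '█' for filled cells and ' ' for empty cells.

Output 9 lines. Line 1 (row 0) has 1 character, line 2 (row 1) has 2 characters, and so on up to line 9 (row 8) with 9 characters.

r0=0: █
r1=1: ██
r2=10: █ █
r3=11: ████
r4=100: █   █
r5=101: ██  ██
r6=110: █ █ █ █
r7=111: ████████
r8=1000: █       █

Answer: █
██
█ █
████
█   █
██  ██
█ █ █ █
████████
█       █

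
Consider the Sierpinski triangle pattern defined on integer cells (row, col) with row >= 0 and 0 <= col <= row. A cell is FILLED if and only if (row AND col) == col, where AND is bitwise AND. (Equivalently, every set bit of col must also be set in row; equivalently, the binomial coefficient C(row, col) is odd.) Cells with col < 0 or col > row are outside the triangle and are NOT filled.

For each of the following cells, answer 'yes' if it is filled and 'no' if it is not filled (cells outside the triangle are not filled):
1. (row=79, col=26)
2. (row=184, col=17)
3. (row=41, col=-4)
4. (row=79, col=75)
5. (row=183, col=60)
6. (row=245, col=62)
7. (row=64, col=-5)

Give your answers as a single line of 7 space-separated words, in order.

(79,26): row=0b1001111, col=0b11010, row AND col = 0b1010 = 10; 10 != 26 -> empty
(184,17): row=0b10111000, col=0b10001, row AND col = 0b10000 = 16; 16 != 17 -> empty
(41,-4): col outside [0, 41] -> not filled
(79,75): row=0b1001111, col=0b1001011, row AND col = 0b1001011 = 75; 75 == 75 -> filled
(183,60): row=0b10110111, col=0b111100, row AND col = 0b110100 = 52; 52 != 60 -> empty
(245,62): row=0b11110101, col=0b111110, row AND col = 0b110100 = 52; 52 != 62 -> empty
(64,-5): col outside [0, 64] -> not filled

Answer: no no no yes no no no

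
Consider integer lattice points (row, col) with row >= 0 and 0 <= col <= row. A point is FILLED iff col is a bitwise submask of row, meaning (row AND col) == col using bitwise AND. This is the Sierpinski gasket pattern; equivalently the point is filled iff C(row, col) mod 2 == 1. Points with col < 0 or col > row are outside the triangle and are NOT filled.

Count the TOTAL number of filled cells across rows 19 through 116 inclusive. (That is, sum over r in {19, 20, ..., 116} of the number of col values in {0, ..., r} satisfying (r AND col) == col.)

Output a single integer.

Answer: 1536

Derivation:
r19=10011 pc3: +8 =8
r20=10100 pc2: +4 =12
r21=10101 pc3: +8 =20
r22=10110 pc3: +8 =28
r23=10111 pc4: +16 =44
r24=11000 pc2: +4 =48
r25=11001 pc3: +8 =56
r26=11010 pc3: +8 =64
r27=11011 pc4: +16 =80
r28=11100 pc3: +8 =88
r29=11101 pc4: +16 =104
r30=11110 pc4: +16 =120
r31=11111 pc5: +32 =152
r32=100000 pc1: +2 =154
r33=100001 pc2: +4 =158
r34=100010 pc2: +4 =162
r35=100011 pc3: +8 =170
r36=100100 pc2: +4 =174
r37=100101 pc3: +8 =182
r38=100110 pc3: +8 =190
r39=100111 pc4: +16 =206
r40=101000 pc2: +4 =210
r41=101001 pc3: +8 =218
r42=101010 pc3: +8 =226
r43=101011 pc4: +16 =242
r44=101100 pc3: +8 =250
r45=101101 pc4: +16 =266
r46=101110 pc4: +16 =282
r47=101111 pc5: +32 =314
r48=110000 pc2: +4 =318
r49=110001 pc3: +8 =326
r50=110010 pc3: +8 =334
r51=110011 pc4: +16 =350
r52=110100 pc3: +8 =358
r53=110101 pc4: +16 =374
r54=110110 pc4: +16 =390
r55=110111 pc5: +32 =422
r56=111000 pc3: +8 =430
r57=111001 pc4: +16 =446
r58=111010 pc4: +16 =462
r59=111011 pc5: +32 =494
r60=111100 pc4: +16 =510
r61=111101 pc5: +32 =542
r62=111110 pc5: +32 =574
r63=111111 pc6: +64 =638
r64=1000000 pc1: +2 =640
r65=1000001 pc2: +4 =644
r66=1000010 pc2: +4 =648
r67=1000011 pc3: +8 =656
r68=1000100 pc2: +4 =660
r69=1000101 pc3: +8 =668
r70=1000110 pc3: +8 =676
r71=1000111 pc4: +16 =692
r72=1001000 pc2: +4 =696
r73=1001001 pc3: +8 =704
r74=1001010 pc3: +8 =712
r75=1001011 pc4: +16 =728
r76=1001100 pc3: +8 =736
r77=1001101 pc4: +16 =752
r78=1001110 pc4: +16 =768
r79=1001111 pc5: +32 =800
r80=1010000 pc2: +4 =804
r81=1010001 pc3: +8 =812
r82=1010010 pc3: +8 =820
r83=1010011 pc4: +16 =836
r84=1010100 pc3: +8 =844
r85=1010101 pc4: +16 =860
r86=1010110 pc4: +16 =876
r87=1010111 pc5: +32 =908
r88=1011000 pc3: +8 =916
r89=1011001 pc4: +16 =932
r90=1011010 pc4: +16 =948
r91=1011011 pc5: +32 =980
r92=1011100 pc4: +16 =996
r93=1011101 pc5: +32 =1028
r94=1011110 pc5: +32 =1060
r95=1011111 pc6: +64 =1124
r96=1100000 pc2: +4 =1128
r97=1100001 pc3: +8 =1136
r98=1100010 pc3: +8 =1144
r99=1100011 pc4: +16 =1160
r100=1100100 pc3: +8 =1168
r101=1100101 pc4: +16 =1184
r102=1100110 pc4: +16 =1200
r103=1100111 pc5: +32 =1232
r104=1101000 pc3: +8 =1240
r105=1101001 pc4: +16 =1256
r106=1101010 pc4: +16 =1272
r107=1101011 pc5: +32 =1304
r108=1101100 pc4: +16 =1320
r109=1101101 pc5: +32 =1352
r110=1101110 pc5: +32 =1384
r111=1101111 pc6: +64 =1448
r112=1110000 pc3: +8 =1456
r113=1110001 pc4: +16 =1472
r114=1110010 pc4: +16 =1488
r115=1110011 pc5: +32 =1520
r116=1110100 pc4: +16 =1536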